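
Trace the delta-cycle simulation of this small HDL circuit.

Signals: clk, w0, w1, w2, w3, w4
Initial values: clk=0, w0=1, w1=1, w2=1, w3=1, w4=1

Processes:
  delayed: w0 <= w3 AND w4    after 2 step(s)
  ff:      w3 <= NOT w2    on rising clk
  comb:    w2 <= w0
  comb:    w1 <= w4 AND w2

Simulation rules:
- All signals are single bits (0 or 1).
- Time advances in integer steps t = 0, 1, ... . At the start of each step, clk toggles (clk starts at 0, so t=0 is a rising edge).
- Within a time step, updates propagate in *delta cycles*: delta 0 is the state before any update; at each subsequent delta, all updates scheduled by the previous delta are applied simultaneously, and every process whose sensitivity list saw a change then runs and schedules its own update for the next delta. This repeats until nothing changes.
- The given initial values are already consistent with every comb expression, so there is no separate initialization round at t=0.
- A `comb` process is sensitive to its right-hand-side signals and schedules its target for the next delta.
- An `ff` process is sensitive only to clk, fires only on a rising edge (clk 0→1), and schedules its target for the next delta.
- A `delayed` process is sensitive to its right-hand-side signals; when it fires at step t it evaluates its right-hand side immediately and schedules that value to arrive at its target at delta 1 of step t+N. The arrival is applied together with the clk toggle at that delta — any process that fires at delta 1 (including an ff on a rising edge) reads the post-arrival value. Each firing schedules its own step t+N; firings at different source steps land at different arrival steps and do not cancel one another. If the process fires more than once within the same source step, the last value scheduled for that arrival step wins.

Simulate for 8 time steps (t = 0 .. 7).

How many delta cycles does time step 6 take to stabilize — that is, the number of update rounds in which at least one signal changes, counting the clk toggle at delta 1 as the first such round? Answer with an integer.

t=0 Δ0: w0=1 w4=1 w3=1 clk=0 w1=1 w2=1
  Δ1: clk:0→1
  Δ2: w3:1→0
  (2Δ to stable)
t=1 Δ0: w0=1 w4=1 w3=0 clk=1 w1=1 w2=1
  Δ1: clk:1→0
  (1Δ to stable)
t=2 Δ0: w0=1 w4=1 w3=0 clk=0 w1=1 w2=1
  Δ1: w0:1→0, clk:0→1
  Δ2: w2:1→0
  Δ3: w1:1→0
  (3Δ to stable)
t=3 Δ0: w0=0 w4=1 w3=0 clk=1 w1=0 w2=0
  Δ1: clk:1→0
  (1Δ to stable)
t=4 Δ0: w0=0 w4=1 w3=0 clk=0 w1=0 w2=0
  Δ1: clk:0→1
  Δ2: w3:0→1
  (2Δ to stable)
t=5 Δ0: w0=0 w4=1 w3=1 clk=1 w1=0 w2=0
  Δ1: clk:1→0
  (1Δ to stable)
t=6 Δ0: w0=0 w4=1 w3=1 clk=0 w1=0 w2=0
  Δ1: w0:0→1, clk:0→1
  Δ2: w2:0→1
  Δ3: w1:0→1
  (3Δ to stable)
t=7 Δ0: w0=1 w4=1 w3=1 clk=1 w1=1 w2=1
  Δ1: clk:1→0
  (1Δ to stable)

3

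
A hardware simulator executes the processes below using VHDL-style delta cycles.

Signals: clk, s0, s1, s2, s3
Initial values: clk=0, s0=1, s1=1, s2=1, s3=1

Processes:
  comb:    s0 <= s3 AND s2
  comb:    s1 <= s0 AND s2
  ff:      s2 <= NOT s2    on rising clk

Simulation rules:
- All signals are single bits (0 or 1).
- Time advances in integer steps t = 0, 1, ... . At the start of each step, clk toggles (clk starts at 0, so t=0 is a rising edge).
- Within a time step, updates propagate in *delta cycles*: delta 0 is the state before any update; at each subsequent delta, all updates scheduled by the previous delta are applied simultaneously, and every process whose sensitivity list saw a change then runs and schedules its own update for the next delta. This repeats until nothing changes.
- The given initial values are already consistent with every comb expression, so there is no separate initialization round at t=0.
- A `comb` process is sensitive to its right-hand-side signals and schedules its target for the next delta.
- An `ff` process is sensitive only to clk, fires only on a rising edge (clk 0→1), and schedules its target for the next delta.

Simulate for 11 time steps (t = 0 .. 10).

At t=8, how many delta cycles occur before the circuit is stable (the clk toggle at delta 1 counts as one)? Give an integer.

t0.Δ0 s0=1 s1=1 s3=1 clk=0 s2=1
t0.Δ1 s0=1 s1=1 s3=1 clk=1 s2=1
t0.Δ2 s0=1 s1=1 s3=1 clk=1 s2=0
t0.Δ3 s0=0 s1=0 s3=1 clk=1 s2=0
t1.Δ0 s0=0 s1=0 s3=1 clk=1 s2=0
t1.Δ1 s0=0 s1=0 s3=1 clk=0 s2=0
t2.Δ0 s0=0 s1=0 s3=1 clk=0 s2=0
t2.Δ1 s0=0 s1=0 s3=1 clk=1 s2=0
t2.Δ2 s0=0 s1=0 s3=1 clk=1 s2=1
t2.Δ3 s0=1 s1=0 s3=1 clk=1 s2=1
t2.Δ4 s0=1 s1=1 s3=1 clk=1 s2=1
t3.Δ0 s0=1 s1=1 s3=1 clk=1 s2=1
t3.Δ1 s0=1 s1=1 s3=1 clk=0 s2=1
t4.Δ0 s0=1 s1=1 s3=1 clk=0 s2=1
t4.Δ1 s0=1 s1=1 s3=1 clk=1 s2=1
t4.Δ2 s0=1 s1=1 s3=1 clk=1 s2=0
t4.Δ3 s0=0 s1=0 s3=1 clk=1 s2=0
t5.Δ0 s0=0 s1=0 s3=1 clk=1 s2=0
t5.Δ1 s0=0 s1=0 s3=1 clk=0 s2=0
t6.Δ0 s0=0 s1=0 s3=1 clk=0 s2=0
t6.Δ1 s0=0 s1=0 s3=1 clk=1 s2=0
t6.Δ2 s0=0 s1=0 s3=1 clk=1 s2=1
t6.Δ3 s0=1 s1=0 s3=1 clk=1 s2=1
t6.Δ4 s0=1 s1=1 s3=1 clk=1 s2=1
t7.Δ0 s0=1 s1=1 s3=1 clk=1 s2=1
t7.Δ1 s0=1 s1=1 s3=1 clk=0 s2=1
t8.Δ0 s0=1 s1=1 s3=1 clk=0 s2=1
t8.Δ1 s0=1 s1=1 s3=1 clk=1 s2=1
t8.Δ2 s0=1 s1=1 s3=1 clk=1 s2=0
t8.Δ3 s0=0 s1=0 s3=1 clk=1 s2=0
t9.Δ0 s0=0 s1=0 s3=1 clk=1 s2=0
t9.Δ1 s0=0 s1=0 s3=1 clk=0 s2=0
t10.Δ0 s0=0 s1=0 s3=1 clk=0 s2=0
t10.Δ1 s0=0 s1=0 s3=1 clk=1 s2=0
t10.Δ2 s0=0 s1=0 s3=1 clk=1 s2=1
t10.Δ3 s0=1 s1=0 s3=1 clk=1 s2=1
t10.Δ4 s0=1 s1=1 s3=1 clk=1 s2=1

3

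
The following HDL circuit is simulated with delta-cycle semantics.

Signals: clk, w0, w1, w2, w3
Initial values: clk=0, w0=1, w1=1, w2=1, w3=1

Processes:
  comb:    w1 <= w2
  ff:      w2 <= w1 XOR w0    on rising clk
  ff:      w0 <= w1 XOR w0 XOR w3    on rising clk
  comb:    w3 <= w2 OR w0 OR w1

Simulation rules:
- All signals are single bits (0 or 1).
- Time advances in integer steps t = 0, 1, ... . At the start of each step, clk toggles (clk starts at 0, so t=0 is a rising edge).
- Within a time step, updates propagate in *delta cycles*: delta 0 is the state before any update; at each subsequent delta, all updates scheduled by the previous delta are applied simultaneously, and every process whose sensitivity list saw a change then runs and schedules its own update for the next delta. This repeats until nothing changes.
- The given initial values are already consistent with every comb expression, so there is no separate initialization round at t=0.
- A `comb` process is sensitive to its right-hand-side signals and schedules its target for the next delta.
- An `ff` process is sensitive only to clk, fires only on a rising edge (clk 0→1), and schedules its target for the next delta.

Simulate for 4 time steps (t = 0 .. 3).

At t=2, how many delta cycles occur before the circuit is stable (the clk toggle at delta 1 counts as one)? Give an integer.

3

t0.Δ0 w3=1 w0=1 clk=0 w1=1 w2=1
t0.Δ1 w3=1 w0=1 clk=1 w1=1 w2=1
t0.Δ2 w3=1 w0=1 clk=1 w1=1 w2=0
t0.Δ3 w3=1 w0=1 clk=1 w1=0 w2=0
t1.Δ0 w3=1 w0=1 clk=1 w1=0 w2=0
t1.Δ1 w3=1 w0=1 clk=0 w1=0 w2=0
t2.Δ0 w3=1 w0=1 clk=0 w1=0 w2=0
t2.Δ1 w3=1 w0=1 clk=1 w1=0 w2=0
t2.Δ2 w3=1 w0=0 clk=1 w1=0 w2=1
t2.Δ3 w3=1 w0=0 clk=1 w1=1 w2=1
t3.Δ0 w3=1 w0=0 clk=1 w1=1 w2=1
t3.Δ1 w3=1 w0=0 clk=0 w1=1 w2=1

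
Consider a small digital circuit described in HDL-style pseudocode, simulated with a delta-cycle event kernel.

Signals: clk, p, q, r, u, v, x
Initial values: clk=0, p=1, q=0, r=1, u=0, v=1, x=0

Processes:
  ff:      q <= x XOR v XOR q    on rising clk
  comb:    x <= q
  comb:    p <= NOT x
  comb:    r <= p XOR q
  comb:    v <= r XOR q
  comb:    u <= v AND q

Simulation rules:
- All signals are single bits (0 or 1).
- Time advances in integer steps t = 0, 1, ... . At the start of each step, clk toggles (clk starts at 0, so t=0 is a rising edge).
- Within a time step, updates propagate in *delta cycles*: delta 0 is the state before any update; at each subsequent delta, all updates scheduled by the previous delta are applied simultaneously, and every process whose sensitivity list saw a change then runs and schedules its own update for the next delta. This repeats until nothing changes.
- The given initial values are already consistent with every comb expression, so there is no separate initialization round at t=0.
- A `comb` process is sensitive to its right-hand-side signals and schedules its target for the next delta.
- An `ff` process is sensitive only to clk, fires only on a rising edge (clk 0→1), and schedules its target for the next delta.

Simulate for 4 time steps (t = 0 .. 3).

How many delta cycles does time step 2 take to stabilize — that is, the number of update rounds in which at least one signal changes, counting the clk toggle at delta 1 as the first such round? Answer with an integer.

t0.Δ0 r=1 x=0 q=0 v=1 clk=0 u=0 p=1
t0.Δ1 r=1 x=0 q=0 v=1 clk=1 u=0 p=1
t0.Δ2 r=1 x=0 q=1 v=1 clk=1 u=0 p=1
t0.Δ3 r=0 x=1 q=1 v=0 clk=1 u=1 p=1
t0.Δ4 r=0 x=1 q=1 v=1 clk=1 u=0 p=0
t0.Δ5 r=1 x=1 q=1 v=1 clk=1 u=1 p=0
t0.Δ6 r=1 x=1 q=1 v=0 clk=1 u=1 p=0
t0.Δ7 r=1 x=1 q=1 v=0 clk=1 u=0 p=0
t1.Δ0 r=1 x=1 q=1 v=0 clk=1 u=0 p=0
t1.Δ1 r=1 x=1 q=1 v=0 clk=0 u=0 p=0
t2.Δ0 r=1 x=1 q=1 v=0 clk=0 u=0 p=0
t2.Δ1 r=1 x=1 q=1 v=0 clk=1 u=0 p=0
t2.Δ2 r=1 x=1 q=0 v=0 clk=1 u=0 p=0
t2.Δ3 r=0 x=0 q=0 v=1 clk=1 u=0 p=0
t2.Δ4 r=0 x=0 q=0 v=0 clk=1 u=0 p=1
t2.Δ5 r=1 x=0 q=0 v=0 clk=1 u=0 p=1
t2.Δ6 r=1 x=0 q=0 v=1 clk=1 u=0 p=1
t3.Δ0 r=1 x=0 q=0 v=1 clk=1 u=0 p=1
t3.Δ1 r=1 x=0 q=0 v=1 clk=0 u=0 p=1

6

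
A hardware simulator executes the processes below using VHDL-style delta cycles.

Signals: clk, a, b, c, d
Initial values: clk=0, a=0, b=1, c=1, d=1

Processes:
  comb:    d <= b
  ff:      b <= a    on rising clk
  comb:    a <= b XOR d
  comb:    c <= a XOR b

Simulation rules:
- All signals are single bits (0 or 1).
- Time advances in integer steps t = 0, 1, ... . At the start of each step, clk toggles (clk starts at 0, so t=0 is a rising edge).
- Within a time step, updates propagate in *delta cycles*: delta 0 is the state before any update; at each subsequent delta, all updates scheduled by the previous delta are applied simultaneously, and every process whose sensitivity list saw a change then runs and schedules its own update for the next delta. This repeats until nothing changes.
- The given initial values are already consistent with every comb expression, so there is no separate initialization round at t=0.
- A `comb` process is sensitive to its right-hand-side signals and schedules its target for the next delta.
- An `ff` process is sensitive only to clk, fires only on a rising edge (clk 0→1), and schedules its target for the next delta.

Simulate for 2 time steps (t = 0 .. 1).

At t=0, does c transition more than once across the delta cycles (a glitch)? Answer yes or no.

yes

t0.Δ0 a=0 clk=0 d=1 c=1 b=1
t0.Δ1 a=0 clk=1 d=1 c=1 b=1
t0.Δ2 a=0 clk=1 d=1 c=1 b=0
t0.Δ3 a=1 clk=1 d=0 c=0 b=0
t0.Δ4 a=0 clk=1 d=0 c=1 b=0
t0.Δ5 a=0 clk=1 d=0 c=0 b=0
t1.Δ0 a=0 clk=1 d=0 c=0 b=0
t1.Δ1 a=0 clk=0 d=0 c=0 b=0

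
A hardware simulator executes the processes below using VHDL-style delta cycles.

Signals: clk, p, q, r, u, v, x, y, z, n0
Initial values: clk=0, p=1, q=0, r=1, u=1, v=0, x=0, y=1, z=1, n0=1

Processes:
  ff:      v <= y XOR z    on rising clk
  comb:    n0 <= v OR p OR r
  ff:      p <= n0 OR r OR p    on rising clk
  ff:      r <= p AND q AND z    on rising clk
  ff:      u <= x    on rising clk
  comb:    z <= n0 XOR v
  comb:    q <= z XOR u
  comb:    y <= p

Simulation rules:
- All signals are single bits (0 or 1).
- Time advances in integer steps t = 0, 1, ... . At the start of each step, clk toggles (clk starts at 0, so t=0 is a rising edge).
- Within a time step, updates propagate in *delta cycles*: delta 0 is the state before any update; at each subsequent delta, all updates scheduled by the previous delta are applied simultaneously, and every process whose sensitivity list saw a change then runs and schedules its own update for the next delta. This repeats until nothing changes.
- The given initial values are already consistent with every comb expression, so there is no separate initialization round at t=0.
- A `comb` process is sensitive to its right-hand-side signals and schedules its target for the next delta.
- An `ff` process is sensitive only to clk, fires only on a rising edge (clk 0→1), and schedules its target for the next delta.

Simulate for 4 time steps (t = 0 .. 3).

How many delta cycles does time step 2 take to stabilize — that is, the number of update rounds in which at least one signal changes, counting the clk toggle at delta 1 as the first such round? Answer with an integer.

t0.Δ0 r=1 clk=0 p=1 u=1 z=1 y=1 v=0 n0=1 q=0 x=0
t0.Δ1 r=1 clk=1 p=1 u=1 z=1 y=1 v=0 n0=1 q=0 x=0
t0.Δ2 r=0 clk=1 p=1 u=0 z=1 y=1 v=0 n0=1 q=0 x=0
t0.Δ3 r=0 clk=1 p=1 u=0 z=1 y=1 v=0 n0=1 q=1 x=0
t1.Δ0 r=0 clk=1 p=1 u=0 z=1 y=1 v=0 n0=1 q=1 x=0
t1.Δ1 r=0 clk=0 p=1 u=0 z=1 y=1 v=0 n0=1 q=1 x=0
t2.Δ0 r=0 clk=0 p=1 u=0 z=1 y=1 v=0 n0=1 q=1 x=0
t2.Δ1 r=0 clk=1 p=1 u=0 z=1 y=1 v=0 n0=1 q=1 x=0
t2.Δ2 r=1 clk=1 p=1 u=0 z=1 y=1 v=0 n0=1 q=1 x=0
t3.Δ0 r=1 clk=1 p=1 u=0 z=1 y=1 v=0 n0=1 q=1 x=0
t3.Δ1 r=1 clk=0 p=1 u=0 z=1 y=1 v=0 n0=1 q=1 x=0

2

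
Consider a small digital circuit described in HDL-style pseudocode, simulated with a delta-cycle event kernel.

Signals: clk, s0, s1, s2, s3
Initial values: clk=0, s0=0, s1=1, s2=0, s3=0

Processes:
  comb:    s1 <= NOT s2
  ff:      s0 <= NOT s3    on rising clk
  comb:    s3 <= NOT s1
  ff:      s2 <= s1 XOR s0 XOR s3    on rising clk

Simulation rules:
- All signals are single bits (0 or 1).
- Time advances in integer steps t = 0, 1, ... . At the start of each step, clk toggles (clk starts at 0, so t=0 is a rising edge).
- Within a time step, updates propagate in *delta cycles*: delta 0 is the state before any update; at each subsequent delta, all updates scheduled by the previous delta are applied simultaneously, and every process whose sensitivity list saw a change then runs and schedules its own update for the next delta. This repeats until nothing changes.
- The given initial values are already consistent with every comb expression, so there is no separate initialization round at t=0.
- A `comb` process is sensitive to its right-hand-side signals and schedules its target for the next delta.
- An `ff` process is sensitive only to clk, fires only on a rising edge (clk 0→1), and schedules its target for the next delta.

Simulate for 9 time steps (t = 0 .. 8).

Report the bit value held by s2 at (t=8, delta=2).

t=0 Δ0: s0=0 clk=0 s3=0 s2=0 s1=1
  Δ1: clk:0→1
  Δ2: s0:0→1, s2:0→1
  Δ3: s1:1→0
  Δ4: s3:0→1
  (4Δ to stable)
t=1 Δ0: s0=1 clk=1 s3=1 s2=1 s1=0
  Δ1: clk:1→0
  (1Δ to stable)
t=2 Δ0: s0=1 clk=0 s3=1 s2=1 s1=0
  Δ1: clk:0→1
  Δ2: s0:1→0, s2:1→0
  Δ3: s1:0→1
  Δ4: s3:1→0
  (4Δ to stable)
t=3 Δ0: s0=0 clk=1 s3=0 s2=0 s1=1
  Δ1: clk:1→0
  (1Δ to stable)
t=4 Δ0: s0=0 clk=0 s3=0 s2=0 s1=1
  Δ1: clk:0→1
  Δ2: s0:0→1, s2:0→1
  Δ3: s1:1→0
  Δ4: s3:0→1
  (4Δ to stable)
t=5 Δ0: s0=1 clk=1 s3=1 s2=1 s1=0
  Δ1: clk:1→0
  (1Δ to stable)
t=6 Δ0: s0=1 clk=0 s3=1 s2=1 s1=0
  Δ1: clk:0→1
  Δ2: s0:1→0, s2:1→0
  Δ3: s1:0→1
  Δ4: s3:1→0
  (4Δ to stable)
t=7 Δ0: s0=0 clk=1 s3=0 s2=0 s1=1
  Δ1: clk:1→0
  (1Δ to stable)
t=8 Δ0: s0=0 clk=0 s3=0 s2=0 s1=1
  Δ1: clk:0→1
  Δ2: s0:0→1, s2:0→1
  Δ3: s1:1→0
  Δ4: s3:0→1
  (4Δ to stable)

1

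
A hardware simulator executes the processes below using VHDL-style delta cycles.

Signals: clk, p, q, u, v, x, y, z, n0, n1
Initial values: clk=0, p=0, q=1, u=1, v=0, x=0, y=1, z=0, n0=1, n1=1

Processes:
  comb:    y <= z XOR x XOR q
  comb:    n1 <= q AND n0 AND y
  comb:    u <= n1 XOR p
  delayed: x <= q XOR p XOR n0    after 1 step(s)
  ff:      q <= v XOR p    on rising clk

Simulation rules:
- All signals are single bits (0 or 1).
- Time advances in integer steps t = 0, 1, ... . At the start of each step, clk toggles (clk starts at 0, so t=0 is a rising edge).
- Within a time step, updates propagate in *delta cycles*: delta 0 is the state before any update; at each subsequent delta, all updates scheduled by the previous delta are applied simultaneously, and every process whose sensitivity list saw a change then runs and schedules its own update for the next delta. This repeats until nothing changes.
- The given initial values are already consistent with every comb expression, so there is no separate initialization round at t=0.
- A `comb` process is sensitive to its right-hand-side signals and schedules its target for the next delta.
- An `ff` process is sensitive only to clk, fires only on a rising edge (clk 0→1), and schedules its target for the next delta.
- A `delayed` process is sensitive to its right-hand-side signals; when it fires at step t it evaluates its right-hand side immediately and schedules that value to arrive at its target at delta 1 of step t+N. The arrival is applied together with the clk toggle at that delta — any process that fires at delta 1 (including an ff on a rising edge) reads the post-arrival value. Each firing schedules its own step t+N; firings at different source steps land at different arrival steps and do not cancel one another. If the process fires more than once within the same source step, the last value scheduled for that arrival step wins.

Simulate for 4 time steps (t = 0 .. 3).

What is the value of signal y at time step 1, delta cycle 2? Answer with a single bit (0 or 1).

1

[bits: n0,n1,u,x,y,z,v,q,p,clk]
t=0: Δ0=1110100100 Δ1=1110100101 Δ2=1110100001 Δ3=1010000001 Δ4=1000000001 | 4Δ
t=1: Δ0=1000000001 Δ1=1001000000 Δ2=1001100000 | 2Δ
t=2: Δ0=1001100000 Δ1=1001100001 | 1Δ
t=3: Δ0=1001100001 Δ1=1001100000 | 1Δ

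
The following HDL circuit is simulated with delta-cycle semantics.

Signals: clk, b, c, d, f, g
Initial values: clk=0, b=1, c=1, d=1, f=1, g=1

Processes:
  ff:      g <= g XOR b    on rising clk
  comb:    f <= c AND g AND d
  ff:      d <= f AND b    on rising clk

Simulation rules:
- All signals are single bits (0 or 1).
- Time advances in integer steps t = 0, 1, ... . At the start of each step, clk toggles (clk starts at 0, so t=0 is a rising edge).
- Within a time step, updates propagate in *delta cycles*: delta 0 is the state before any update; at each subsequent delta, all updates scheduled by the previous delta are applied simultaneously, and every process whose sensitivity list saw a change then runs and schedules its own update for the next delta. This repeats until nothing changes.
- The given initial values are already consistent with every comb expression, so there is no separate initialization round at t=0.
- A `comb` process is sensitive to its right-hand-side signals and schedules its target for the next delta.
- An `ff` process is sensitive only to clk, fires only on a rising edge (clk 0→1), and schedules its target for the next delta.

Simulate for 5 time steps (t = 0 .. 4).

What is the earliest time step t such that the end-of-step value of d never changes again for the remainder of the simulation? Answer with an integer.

2

[bits: c,f,g,d,clk,b]
t=0: Δ0=111101 Δ1=111111 Δ2=110111 Δ3=100111 | 3Δ
t=1: Δ0=100111 Δ1=100101 | 1Δ
t=2: Δ0=100101 Δ1=100111 Δ2=101011 | 2Δ
t=3: Δ0=101011 Δ1=101001 | 1Δ
t=4: Δ0=101001 Δ1=101011 Δ2=100011 | 2Δ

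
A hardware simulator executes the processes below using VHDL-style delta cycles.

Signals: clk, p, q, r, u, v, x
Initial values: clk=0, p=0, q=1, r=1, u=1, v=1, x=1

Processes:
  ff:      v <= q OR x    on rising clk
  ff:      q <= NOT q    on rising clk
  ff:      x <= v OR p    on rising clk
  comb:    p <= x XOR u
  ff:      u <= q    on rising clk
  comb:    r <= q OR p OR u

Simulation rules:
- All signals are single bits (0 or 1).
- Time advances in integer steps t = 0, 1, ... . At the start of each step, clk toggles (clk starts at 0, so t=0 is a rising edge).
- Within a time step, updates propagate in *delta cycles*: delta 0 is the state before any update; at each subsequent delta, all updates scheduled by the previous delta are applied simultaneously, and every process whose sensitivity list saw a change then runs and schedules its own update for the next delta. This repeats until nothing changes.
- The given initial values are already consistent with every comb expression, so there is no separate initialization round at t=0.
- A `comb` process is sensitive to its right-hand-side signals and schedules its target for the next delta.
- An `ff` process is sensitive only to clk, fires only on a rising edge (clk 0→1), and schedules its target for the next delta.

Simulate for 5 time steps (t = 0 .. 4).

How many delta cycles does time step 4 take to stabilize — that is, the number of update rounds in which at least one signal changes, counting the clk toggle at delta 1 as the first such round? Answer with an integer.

3

t0.Δ0 p=0 clk=0 u=1 x=1 q=1 v=1 r=1
t0.Δ1 p=0 clk=1 u=1 x=1 q=1 v=1 r=1
t0.Δ2 p=0 clk=1 u=1 x=1 q=0 v=1 r=1
t1.Δ0 p=0 clk=1 u=1 x=1 q=0 v=1 r=1
t1.Δ1 p=0 clk=0 u=1 x=1 q=0 v=1 r=1
t2.Δ0 p=0 clk=0 u=1 x=1 q=0 v=1 r=1
t2.Δ1 p=0 clk=1 u=1 x=1 q=0 v=1 r=1
t2.Δ2 p=0 clk=1 u=0 x=1 q=1 v=1 r=1
t2.Δ3 p=1 clk=1 u=0 x=1 q=1 v=1 r=1
t3.Δ0 p=1 clk=1 u=0 x=1 q=1 v=1 r=1
t3.Δ1 p=1 clk=0 u=0 x=1 q=1 v=1 r=1
t4.Δ0 p=1 clk=0 u=0 x=1 q=1 v=1 r=1
t4.Δ1 p=1 clk=1 u=0 x=1 q=1 v=1 r=1
t4.Δ2 p=1 clk=1 u=1 x=1 q=0 v=1 r=1
t4.Δ3 p=0 clk=1 u=1 x=1 q=0 v=1 r=1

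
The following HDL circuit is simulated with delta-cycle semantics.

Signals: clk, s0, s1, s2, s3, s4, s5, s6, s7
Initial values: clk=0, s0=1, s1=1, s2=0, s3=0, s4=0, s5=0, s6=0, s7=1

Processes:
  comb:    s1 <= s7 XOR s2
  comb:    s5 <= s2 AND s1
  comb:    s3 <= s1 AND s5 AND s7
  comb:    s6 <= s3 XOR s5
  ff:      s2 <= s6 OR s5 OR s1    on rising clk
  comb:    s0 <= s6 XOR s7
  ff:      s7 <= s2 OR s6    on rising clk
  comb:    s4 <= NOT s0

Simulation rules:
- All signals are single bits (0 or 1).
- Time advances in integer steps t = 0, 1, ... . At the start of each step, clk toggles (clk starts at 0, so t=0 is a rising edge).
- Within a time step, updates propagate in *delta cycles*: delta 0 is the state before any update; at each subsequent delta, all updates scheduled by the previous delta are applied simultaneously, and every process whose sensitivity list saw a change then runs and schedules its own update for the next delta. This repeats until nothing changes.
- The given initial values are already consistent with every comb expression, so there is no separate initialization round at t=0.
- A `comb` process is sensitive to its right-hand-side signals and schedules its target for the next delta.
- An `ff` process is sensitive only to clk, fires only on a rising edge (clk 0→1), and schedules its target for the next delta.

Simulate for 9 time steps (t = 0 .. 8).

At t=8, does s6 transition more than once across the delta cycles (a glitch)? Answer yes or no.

no

t=0 Δ0: s7=1 s3=0 s2=0 s5=0 s0=1 s4=0 s6=0 s1=1 clk=0
  Δ1: clk:0→1
  Δ2: s7:1→0, s2:0→1
  Δ3: s5:0→1, s0:1→0
  Δ4: s4:0→1, s6:0→1
  Δ5: s0:0→1
  Δ6: s4:1→0
  (6Δ to stable)
t=1 Δ0: s7=0 s3=0 s2=1 s5=1 s0=1 s4=0 s6=1 s1=1 clk=1
  Δ1: clk:1→0
  (1Δ to stable)
t=2 Δ0: s7=0 s3=0 s2=1 s5=1 s0=1 s4=0 s6=1 s1=1 clk=0
  Δ1: clk:0→1
  Δ2: s7:0→1
  Δ3: s3:0→1, s0:1→0, s1:1→0
  Δ4: s3:1→0, s5:1→0, s4:0→1, s6:1→0
  Δ5: s0:0→1
  Δ6: s4:1→0
  (6Δ to stable)
t=3 Δ0: s7=1 s3=0 s2=1 s5=0 s0=1 s4=0 s6=0 s1=0 clk=1
  Δ1: clk:1→0
  (1Δ to stable)
t=4 Δ0: s7=1 s3=0 s2=1 s5=0 s0=1 s4=0 s6=0 s1=0 clk=0
  Δ1: clk:0→1
  Δ2: s2:1→0
  Δ3: s1:0→1
  (3Δ to stable)
t=5 Δ0: s7=1 s3=0 s2=0 s5=0 s0=1 s4=0 s6=0 s1=1 clk=1
  Δ1: clk:1→0
  (1Δ to stable)
t=6 Δ0: s7=1 s3=0 s2=0 s5=0 s0=1 s4=0 s6=0 s1=1 clk=0
  Δ1: clk:0→1
  Δ2: s7:1→0, s2:0→1
  Δ3: s5:0→1, s0:1→0
  Δ4: s4:0→1, s6:0→1
  Δ5: s0:0→1
  Δ6: s4:1→0
  (6Δ to stable)
t=7 Δ0: s7=0 s3=0 s2=1 s5=1 s0=1 s4=0 s6=1 s1=1 clk=1
  Δ1: clk:1→0
  (1Δ to stable)
t=8 Δ0: s7=0 s3=0 s2=1 s5=1 s0=1 s4=0 s6=1 s1=1 clk=0
  Δ1: clk:0→1
  Δ2: s7:0→1
  Δ3: s3:0→1, s0:1→0, s1:1→0
  Δ4: s3:1→0, s5:1→0, s4:0→1, s6:1→0
  Δ5: s0:0→1
  Δ6: s4:1→0
  (6Δ to stable)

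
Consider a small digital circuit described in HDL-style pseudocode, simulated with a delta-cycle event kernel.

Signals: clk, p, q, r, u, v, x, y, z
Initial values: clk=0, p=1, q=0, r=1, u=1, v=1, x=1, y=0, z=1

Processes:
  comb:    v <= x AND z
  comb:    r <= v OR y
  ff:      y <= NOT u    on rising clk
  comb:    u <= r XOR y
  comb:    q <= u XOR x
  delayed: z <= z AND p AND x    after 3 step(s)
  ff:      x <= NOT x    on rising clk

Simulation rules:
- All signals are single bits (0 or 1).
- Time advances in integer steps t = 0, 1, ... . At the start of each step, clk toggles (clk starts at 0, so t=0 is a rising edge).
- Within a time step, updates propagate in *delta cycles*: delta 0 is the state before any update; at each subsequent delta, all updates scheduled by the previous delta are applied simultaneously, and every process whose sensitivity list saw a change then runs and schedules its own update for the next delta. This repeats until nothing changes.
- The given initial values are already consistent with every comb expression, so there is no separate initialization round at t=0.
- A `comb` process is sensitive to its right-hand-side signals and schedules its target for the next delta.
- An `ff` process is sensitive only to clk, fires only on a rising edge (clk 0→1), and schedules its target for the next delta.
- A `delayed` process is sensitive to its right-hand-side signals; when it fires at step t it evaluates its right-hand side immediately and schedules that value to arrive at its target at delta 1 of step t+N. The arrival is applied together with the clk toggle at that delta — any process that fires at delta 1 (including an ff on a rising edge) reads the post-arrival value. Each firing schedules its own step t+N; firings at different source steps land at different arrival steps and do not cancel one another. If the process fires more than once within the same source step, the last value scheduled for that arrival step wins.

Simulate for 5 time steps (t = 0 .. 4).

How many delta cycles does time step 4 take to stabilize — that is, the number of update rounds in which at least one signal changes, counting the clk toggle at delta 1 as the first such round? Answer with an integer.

[bits: p,x,u,r,z,q,v,clk,y]
t=0: Δ0=111110100 Δ1=111110110 Δ2=101110110 Δ3=101111010 Δ4=101011010 Δ5=100011010 Δ6=100010010 | 6Δ
t=1: Δ0=100010010 Δ1=100010000 | 1Δ
t=2: Δ0=100010000 Δ1=100010010 Δ2=110010011 Δ3=111111111 Δ4=110110111 Δ5=110111111 | 5Δ
t=3: Δ0=110111111 Δ1=110101101 Δ2=110101001 | 2Δ
t=4: Δ0=110101001 Δ1=110101011 Δ2=100101011 Δ3=100100011 | 3Δ

3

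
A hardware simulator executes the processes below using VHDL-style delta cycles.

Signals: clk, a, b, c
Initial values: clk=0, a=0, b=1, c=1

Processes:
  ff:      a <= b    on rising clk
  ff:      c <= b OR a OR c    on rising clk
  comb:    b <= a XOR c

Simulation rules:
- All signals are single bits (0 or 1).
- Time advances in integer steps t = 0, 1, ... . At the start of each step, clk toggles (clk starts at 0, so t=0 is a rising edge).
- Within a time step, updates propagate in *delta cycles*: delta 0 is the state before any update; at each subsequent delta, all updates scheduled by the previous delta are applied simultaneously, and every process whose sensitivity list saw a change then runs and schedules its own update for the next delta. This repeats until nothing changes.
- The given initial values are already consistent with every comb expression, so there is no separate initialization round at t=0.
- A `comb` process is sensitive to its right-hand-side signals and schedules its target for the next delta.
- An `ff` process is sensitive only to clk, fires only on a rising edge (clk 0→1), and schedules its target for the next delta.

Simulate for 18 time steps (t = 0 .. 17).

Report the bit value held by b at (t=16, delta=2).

t=0 Δ0: c=1 a=0 b=1 clk=0
  Δ1: clk:0→1
  Δ2: a:0→1
  Δ3: b:1→0
  (3Δ to stable)
t=1 Δ0: c=1 a=1 b=0 clk=1
  Δ1: clk:1→0
  (1Δ to stable)
t=2 Δ0: c=1 a=1 b=0 clk=0
  Δ1: clk:0→1
  Δ2: a:1→0
  Δ3: b:0→1
  (3Δ to stable)
t=3 Δ0: c=1 a=0 b=1 clk=1
  Δ1: clk:1→0
  (1Δ to stable)
t=4 Δ0: c=1 a=0 b=1 clk=0
  Δ1: clk:0→1
  Δ2: a:0→1
  Δ3: b:1→0
  (3Δ to stable)
t=5 Δ0: c=1 a=1 b=0 clk=1
  Δ1: clk:1→0
  (1Δ to stable)
t=6 Δ0: c=1 a=1 b=0 clk=0
  Δ1: clk:0→1
  Δ2: a:1→0
  Δ3: b:0→1
  (3Δ to stable)
t=7 Δ0: c=1 a=0 b=1 clk=1
  Δ1: clk:1→0
  (1Δ to stable)
t=8 Δ0: c=1 a=0 b=1 clk=0
  Δ1: clk:0→1
  Δ2: a:0→1
  Δ3: b:1→0
  (3Δ to stable)
t=9 Δ0: c=1 a=1 b=0 clk=1
  Δ1: clk:1→0
  (1Δ to stable)
t=10 Δ0: c=1 a=1 b=0 clk=0
  Δ1: clk:0→1
  Δ2: a:1→0
  Δ3: b:0→1
  (3Δ to stable)
t=11 Δ0: c=1 a=0 b=1 clk=1
  Δ1: clk:1→0
  (1Δ to stable)
t=12 Δ0: c=1 a=0 b=1 clk=0
  Δ1: clk:0→1
  Δ2: a:0→1
  Δ3: b:1→0
  (3Δ to stable)
t=13 Δ0: c=1 a=1 b=0 clk=1
  Δ1: clk:1→0
  (1Δ to stable)
t=14 Δ0: c=1 a=1 b=0 clk=0
  Δ1: clk:0→1
  Δ2: a:1→0
  Δ3: b:0→1
  (3Δ to stable)
t=15 Δ0: c=1 a=0 b=1 clk=1
  Δ1: clk:1→0
  (1Δ to stable)
t=16 Δ0: c=1 a=0 b=1 clk=0
  Δ1: clk:0→1
  Δ2: a:0→1
  Δ3: b:1→0
  (3Δ to stable)
t=17 Δ0: c=1 a=1 b=0 clk=1
  Δ1: clk:1→0
  (1Δ to stable)

1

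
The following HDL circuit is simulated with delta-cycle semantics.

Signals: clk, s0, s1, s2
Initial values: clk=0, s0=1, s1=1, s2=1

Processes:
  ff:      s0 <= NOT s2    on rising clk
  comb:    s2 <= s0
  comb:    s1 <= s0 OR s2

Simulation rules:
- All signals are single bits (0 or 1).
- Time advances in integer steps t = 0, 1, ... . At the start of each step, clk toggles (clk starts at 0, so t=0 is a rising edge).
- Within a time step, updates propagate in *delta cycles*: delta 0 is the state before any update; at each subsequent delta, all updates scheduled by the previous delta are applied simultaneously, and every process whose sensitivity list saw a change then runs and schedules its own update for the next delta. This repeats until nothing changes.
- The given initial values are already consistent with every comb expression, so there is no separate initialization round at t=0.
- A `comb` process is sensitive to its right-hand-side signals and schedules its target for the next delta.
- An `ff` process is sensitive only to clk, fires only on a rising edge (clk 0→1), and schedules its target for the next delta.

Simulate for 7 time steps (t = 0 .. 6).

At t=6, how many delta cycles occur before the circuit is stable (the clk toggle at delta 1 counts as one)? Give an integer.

3

t=0 Δ0: s1=1 clk=0 s0=1 s2=1
  Δ1: clk:0→1
  Δ2: s0:1→0
  Δ3: s2:1→0
  Δ4: s1:1→0
  (4Δ to stable)
t=1 Δ0: s1=0 clk=1 s0=0 s2=0
  Δ1: clk:1→0
  (1Δ to stable)
t=2 Δ0: s1=0 clk=0 s0=0 s2=0
  Δ1: clk:0→1
  Δ2: s0:0→1
  Δ3: s1:0→1, s2:0→1
  (3Δ to stable)
t=3 Δ0: s1=1 clk=1 s0=1 s2=1
  Δ1: clk:1→0
  (1Δ to stable)
t=4 Δ0: s1=1 clk=0 s0=1 s2=1
  Δ1: clk:0→1
  Δ2: s0:1→0
  Δ3: s2:1→0
  Δ4: s1:1→0
  (4Δ to stable)
t=5 Δ0: s1=0 clk=1 s0=0 s2=0
  Δ1: clk:1→0
  (1Δ to stable)
t=6 Δ0: s1=0 clk=0 s0=0 s2=0
  Δ1: clk:0→1
  Δ2: s0:0→1
  Δ3: s1:0→1, s2:0→1
  (3Δ to stable)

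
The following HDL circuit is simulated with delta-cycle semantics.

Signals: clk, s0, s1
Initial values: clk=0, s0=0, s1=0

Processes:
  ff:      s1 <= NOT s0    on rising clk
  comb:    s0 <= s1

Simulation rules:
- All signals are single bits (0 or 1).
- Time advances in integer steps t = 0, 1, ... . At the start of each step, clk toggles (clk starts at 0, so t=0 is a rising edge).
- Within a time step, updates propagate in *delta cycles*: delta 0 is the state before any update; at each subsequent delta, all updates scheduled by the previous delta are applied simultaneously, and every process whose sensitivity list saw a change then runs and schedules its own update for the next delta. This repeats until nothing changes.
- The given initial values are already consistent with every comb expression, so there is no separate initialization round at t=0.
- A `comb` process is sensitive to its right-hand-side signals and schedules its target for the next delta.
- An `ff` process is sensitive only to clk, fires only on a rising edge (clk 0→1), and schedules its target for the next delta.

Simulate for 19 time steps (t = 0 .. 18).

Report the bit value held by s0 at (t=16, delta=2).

[bits: s0,clk,s1]
t=0: Δ0=000 Δ1=010 Δ2=011 Δ3=111 | 3Δ
t=1: Δ0=111 Δ1=101 | 1Δ
t=2: Δ0=101 Δ1=111 Δ2=110 Δ3=010 | 3Δ
t=3: Δ0=010 Δ1=000 | 1Δ
t=4: Δ0=000 Δ1=010 Δ2=011 Δ3=111 | 3Δ
t=5: Δ0=111 Δ1=101 | 1Δ
t=6: Δ0=101 Δ1=111 Δ2=110 Δ3=010 | 3Δ
t=7: Δ0=010 Δ1=000 | 1Δ
t=8: Δ0=000 Δ1=010 Δ2=011 Δ3=111 | 3Δ
t=9: Δ0=111 Δ1=101 | 1Δ
t=10: Δ0=101 Δ1=111 Δ2=110 Δ3=010 | 3Δ
t=11: Δ0=010 Δ1=000 | 1Δ
t=12: Δ0=000 Δ1=010 Δ2=011 Δ3=111 | 3Δ
t=13: Δ0=111 Δ1=101 | 1Δ
t=14: Δ0=101 Δ1=111 Δ2=110 Δ3=010 | 3Δ
t=15: Δ0=010 Δ1=000 | 1Δ
t=16: Δ0=000 Δ1=010 Δ2=011 Δ3=111 | 3Δ
t=17: Δ0=111 Δ1=101 | 1Δ
t=18: Δ0=101 Δ1=111 Δ2=110 Δ3=010 | 3Δ

0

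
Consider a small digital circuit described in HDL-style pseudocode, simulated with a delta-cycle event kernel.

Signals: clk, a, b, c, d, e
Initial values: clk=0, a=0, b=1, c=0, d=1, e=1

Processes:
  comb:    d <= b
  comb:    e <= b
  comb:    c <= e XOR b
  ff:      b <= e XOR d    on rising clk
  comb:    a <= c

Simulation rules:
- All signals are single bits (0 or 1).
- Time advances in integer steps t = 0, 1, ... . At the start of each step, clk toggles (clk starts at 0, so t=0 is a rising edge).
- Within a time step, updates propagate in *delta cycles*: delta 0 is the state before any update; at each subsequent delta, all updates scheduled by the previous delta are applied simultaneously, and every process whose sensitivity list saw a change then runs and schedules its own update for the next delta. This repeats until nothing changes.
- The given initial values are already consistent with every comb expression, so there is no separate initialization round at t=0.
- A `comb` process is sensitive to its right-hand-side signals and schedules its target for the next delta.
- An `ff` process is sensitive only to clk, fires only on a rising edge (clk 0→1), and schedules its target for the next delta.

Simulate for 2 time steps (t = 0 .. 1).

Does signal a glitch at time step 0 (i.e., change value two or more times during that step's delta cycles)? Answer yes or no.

yes

[bits: c,d,clk,a,e,b]
t=0: Δ0=010011 Δ1=011011 Δ2=011010 Δ3=101000 Δ4=001100 Δ5=001000 | 5Δ
t=1: Δ0=001000 Δ1=000000 | 1Δ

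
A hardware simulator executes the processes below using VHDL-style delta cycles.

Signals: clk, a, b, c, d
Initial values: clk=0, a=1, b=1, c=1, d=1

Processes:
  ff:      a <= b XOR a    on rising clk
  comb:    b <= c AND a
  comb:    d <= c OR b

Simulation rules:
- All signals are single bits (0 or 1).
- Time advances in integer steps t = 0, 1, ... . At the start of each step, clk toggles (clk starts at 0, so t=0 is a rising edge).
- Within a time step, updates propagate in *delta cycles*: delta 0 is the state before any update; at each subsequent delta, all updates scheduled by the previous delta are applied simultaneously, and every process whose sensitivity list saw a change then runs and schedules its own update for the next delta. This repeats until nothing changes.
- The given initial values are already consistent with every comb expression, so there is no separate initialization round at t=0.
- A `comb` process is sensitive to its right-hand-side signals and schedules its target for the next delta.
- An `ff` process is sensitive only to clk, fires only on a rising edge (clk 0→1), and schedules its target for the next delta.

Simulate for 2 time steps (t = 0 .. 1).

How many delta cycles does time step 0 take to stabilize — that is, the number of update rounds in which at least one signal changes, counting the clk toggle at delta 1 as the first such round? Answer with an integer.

3

[bits: a,clk,b,c,d]
t=0: Δ0=10111 Δ1=11111 Δ2=01111 Δ3=01011 | 3Δ
t=1: Δ0=01011 Δ1=00011 | 1Δ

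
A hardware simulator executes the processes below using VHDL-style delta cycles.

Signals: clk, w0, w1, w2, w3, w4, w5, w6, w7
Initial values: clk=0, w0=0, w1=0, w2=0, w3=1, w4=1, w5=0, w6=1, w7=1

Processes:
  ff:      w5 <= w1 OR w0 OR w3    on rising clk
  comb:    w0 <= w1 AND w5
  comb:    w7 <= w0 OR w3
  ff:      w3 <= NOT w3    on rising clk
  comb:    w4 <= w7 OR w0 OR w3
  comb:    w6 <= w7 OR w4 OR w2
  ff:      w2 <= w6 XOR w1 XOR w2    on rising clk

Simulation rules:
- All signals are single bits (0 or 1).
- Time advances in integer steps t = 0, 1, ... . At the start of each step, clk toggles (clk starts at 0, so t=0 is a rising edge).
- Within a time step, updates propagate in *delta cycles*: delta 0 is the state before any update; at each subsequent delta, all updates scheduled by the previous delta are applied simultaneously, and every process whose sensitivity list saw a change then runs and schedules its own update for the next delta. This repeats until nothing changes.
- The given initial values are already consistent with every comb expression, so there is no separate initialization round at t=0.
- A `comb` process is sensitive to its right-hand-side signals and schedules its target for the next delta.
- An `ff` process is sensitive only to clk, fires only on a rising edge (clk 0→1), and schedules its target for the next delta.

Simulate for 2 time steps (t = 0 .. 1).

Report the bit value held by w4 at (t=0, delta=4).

t=0 Δ0: w7=1 w1=0 w6=1 w5=0 clk=0 w4=1 w2=0 w0=0 w3=1
  Δ1: clk:0→1
  Δ2: w5:0→1, w2:0→1, w3:1→0
  Δ3: w7:1→0
  Δ4: w4:1→0
  (4Δ to stable)
t=1 Δ0: w7=0 w1=0 w6=1 w5=1 clk=1 w4=0 w2=1 w0=0 w3=0
  Δ1: clk:1→0
  (1Δ to stable)

0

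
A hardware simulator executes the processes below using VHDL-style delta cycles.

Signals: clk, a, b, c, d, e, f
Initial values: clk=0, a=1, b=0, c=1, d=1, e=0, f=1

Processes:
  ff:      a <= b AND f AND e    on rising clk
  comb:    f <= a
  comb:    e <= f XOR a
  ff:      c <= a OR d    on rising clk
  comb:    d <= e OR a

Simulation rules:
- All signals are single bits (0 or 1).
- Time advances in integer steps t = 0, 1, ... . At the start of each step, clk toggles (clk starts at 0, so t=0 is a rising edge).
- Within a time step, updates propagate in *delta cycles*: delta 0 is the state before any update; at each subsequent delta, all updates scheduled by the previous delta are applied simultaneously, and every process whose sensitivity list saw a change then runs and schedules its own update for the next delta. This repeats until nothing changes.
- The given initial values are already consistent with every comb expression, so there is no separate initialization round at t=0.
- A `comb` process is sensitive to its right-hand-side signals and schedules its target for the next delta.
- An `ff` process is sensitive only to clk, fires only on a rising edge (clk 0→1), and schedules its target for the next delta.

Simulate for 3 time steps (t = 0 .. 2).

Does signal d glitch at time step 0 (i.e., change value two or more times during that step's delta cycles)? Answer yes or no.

t0.Δ0 d=1 clk=0 c=1 f=1 a=1 b=0 e=0
t0.Δ1 d=1 clk=1 c=1 f=1 a=1 b=0 e=0
t0.Δ2 d=1 clk=1 c=1 f=1 a=0 b=0 e=0
t0.Δ3 d=0 clk=1 c=1 f=0 a=0 b=0 e=1
t0.Δ4 d=1 clk=1 c=1 f=0 a=0 b=0 e=0
t0.Δ5 d=0 clk=1 c=1 f=0 a=0 b=0 e=0
t1.Δ0 d=0 clk=1 c=1 f=0 a=0 b=0 e=0
t1.Δ1 d=0 clk=0 c=1 f=0 a=0 b=0 e=0
t2.Δ0 d=0 clk=0 c=1 f=0 a=0 b=0 e=0
t2.Δ1 d=0 clk=1 c=1 f=0 a=0 b=0 e=0
t2.Δ2 d=0 clk=1 c=0 f=0 a=0 b=0 e=0

yes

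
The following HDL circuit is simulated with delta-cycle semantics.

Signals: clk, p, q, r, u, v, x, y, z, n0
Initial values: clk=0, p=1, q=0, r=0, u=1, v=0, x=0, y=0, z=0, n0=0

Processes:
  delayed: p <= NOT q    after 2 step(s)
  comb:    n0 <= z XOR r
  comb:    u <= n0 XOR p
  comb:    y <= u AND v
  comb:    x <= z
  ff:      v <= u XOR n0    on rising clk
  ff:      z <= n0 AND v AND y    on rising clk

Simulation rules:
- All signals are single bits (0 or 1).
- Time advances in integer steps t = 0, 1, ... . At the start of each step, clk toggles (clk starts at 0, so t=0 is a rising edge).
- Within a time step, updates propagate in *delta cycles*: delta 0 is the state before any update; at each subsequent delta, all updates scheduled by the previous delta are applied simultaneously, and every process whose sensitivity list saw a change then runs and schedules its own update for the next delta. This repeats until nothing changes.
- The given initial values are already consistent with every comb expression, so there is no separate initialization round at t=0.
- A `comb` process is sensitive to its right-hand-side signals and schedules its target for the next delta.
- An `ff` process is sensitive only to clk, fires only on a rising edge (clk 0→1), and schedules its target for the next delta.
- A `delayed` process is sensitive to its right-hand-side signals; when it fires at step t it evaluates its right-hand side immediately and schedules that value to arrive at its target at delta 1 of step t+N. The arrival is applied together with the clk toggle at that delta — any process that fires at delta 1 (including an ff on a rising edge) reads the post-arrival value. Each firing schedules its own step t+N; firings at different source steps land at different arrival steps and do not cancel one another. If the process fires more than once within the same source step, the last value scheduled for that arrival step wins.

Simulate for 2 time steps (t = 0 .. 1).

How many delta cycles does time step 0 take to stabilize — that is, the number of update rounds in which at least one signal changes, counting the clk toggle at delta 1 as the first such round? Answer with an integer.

3

[bits: p,q,x,u,r,v,clk,z,n0,y]
t=0: Δ0=1001000000 Δ1=1001001000 Δ2=1001011000 Δ3=1001011001 | 3Δ
t=1: Δ0=1001011001 Δ1=1001010001 | 1Δ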